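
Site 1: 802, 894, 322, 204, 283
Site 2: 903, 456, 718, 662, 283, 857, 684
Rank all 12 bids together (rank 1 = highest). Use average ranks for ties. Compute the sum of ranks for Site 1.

37.5

Sorted (descending): 903, 894, 857, 802, 718, 684, 662, 456, 322, 283, 283, 204
The 2 values of 283 occupy positions 10–11 → average rank (10+11)/2 = 10.5.
Site 1 values → pooled ranks: 802→4, 894→2, 322→9, 204→12, 283→10.5
Rank sum = 4 + 2 + 9 + 12 + 10.5 = 37.5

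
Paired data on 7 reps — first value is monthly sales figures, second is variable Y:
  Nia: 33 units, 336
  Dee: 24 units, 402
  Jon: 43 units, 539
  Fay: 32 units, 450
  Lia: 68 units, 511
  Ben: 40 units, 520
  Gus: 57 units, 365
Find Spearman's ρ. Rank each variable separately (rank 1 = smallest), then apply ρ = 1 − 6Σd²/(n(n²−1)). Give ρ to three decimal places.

0.286

Ranks of variable 1: 3, 1, 5, 2, 7, 4, 6
Ranks of variable 2: 1, 3, 7, 4, 5, 6, 2
d = r₁ − r₂: 2, -2, -2, -2, 2, -2, 4
d²: 4, 4, 4, 4, 4, 4, 16; Σd² = 40
ρ = 1 − 6·40/(7·48) = 1 − 240/336 = 0.286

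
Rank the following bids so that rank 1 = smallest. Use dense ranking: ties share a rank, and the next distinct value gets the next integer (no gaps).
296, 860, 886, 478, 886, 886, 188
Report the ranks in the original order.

2, 4, 5, 3, 5, 5, 1

Sorted (ascending): 188, 296, 478, 860, 886, 886, 886
The 3 values of 886 share dense rank 5.
Remaining distinct values take the next consecutive integers.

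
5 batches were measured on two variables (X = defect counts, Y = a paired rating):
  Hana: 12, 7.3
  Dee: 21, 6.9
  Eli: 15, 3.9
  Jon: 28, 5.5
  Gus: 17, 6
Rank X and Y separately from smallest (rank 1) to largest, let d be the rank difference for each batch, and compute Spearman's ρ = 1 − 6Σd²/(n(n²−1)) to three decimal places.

Ranks of variable 1: 1, 4, 2, 5, 3
Ranks of variable 2: 5, 4, 1, 2, 3
d = r₁ − r₂: -4, 0, 1, 3, 0
d²: 16, 0, 1, 9, 0; Σd² = 26
ρ = 1 − 6·26/(5·24) = 1 − 156/120 = -0.300

-0.300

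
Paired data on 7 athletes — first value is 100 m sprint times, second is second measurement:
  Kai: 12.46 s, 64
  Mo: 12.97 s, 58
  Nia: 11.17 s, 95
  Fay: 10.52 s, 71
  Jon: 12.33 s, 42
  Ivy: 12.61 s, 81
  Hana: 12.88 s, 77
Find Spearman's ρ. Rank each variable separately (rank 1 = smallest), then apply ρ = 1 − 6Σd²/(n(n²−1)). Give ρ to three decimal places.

Ranks of variable 1: 4, 7, 2, 1, 3, 5, 6
Ranks of variable 2: 3, 2, 7, 4, 1, 6, 5
d = r₁ − r₂: 1, 5, -5, -3, 2, -1, 1
d²: 1, 25, 25, 9, 4, 1, 1; Σd² = 66
ρ = 1 − 6·66/(7·48) = 1 − 396/336 = -0.179

-0.179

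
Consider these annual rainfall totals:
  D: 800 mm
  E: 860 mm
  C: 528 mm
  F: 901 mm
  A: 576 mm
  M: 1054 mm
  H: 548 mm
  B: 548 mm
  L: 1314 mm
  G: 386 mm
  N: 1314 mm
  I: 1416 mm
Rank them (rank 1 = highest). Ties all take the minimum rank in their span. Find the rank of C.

11

Sorted (descending): 1416, 1314, 1314, 1054, 901, 860, 800, 576, 548, 548, 528, 386
The 2 values of 1314 occupy positions 2–3 → each gets rank 2.
The 2 values of 548 occupy positions 9–10 → each gets rank 9.
C has value 528 mm → rank 11.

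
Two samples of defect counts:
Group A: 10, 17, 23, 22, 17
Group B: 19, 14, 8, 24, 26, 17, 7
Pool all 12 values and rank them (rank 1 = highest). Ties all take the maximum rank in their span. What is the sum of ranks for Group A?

33

Sorted (descending): 26, 24, 23, 22, 19, 17, 17, 17, 14, 10, 8, 7
The 3 values of 17 occupy positions 6–8 → each gets rank 8.
Group A values → pooled ranks: 10→10, 17→8, 23→3, 22→4, 17→8
Rank sum = 10 + 8 + 3 + 4 + 8 = 33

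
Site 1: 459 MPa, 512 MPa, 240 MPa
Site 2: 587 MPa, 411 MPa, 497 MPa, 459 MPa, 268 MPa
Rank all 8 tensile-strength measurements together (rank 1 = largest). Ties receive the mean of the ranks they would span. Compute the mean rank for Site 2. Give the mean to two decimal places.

Sorted (descending): 587, 512, 497, 459, 459, 411, 268, 240
The 2 values of 459 occupy positions 4–5 → average rank (4+5)/2 = 4.5.
Site 2 values → pooled ranks: 587→1, 411→6, 497→3, 459→4.5, 268→7
Mean rank = (1 + 6 + 3 + 4.5 + 7) / 5 = 4.30

4.30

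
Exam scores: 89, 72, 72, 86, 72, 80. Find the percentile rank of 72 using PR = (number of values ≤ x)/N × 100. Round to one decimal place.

50.0

N = 6.
Strictly below 72: 0. Equal to 72: 3.
PR = 3/6 × 100 = 50.0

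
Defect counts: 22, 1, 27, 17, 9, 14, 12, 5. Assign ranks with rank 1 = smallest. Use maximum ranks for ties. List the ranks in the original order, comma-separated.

Sorted (ascending): 1, 5, 9, 12, 14, 17, 22, 27
No ties — each value takes its position as its rank.

7, 1, 8, 6, 3, 5, 4, 2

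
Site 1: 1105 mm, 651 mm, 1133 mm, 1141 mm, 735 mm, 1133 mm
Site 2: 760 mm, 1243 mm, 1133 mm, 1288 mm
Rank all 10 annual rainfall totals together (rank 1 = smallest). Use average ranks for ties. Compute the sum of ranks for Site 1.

27

Sorted (ascending): 651, 735, 760, 1105, 1133, 1133, 1133, 1141, 1243, 1288
The 3 values of 1133 occupy positions 5–7 → average rank 6.
Site 1 values → pooled ranks: 1105→4, 651→1, 1133→6, 1141→8, 735→2, 1133→6
Rank sum = 4 + 1 + 6 + 8 + 2 + 6 = 27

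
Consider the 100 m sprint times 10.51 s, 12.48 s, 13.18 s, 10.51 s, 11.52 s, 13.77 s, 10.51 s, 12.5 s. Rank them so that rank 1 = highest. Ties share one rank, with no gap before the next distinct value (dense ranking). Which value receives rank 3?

12.5

Sorted (descending): 13.77, 13.18, 12.5, 12.48, 11.52, 10.51, 10.51, 10.51
The 3 values of 10.51 share dense rank 6.
Remaining distinct values take the next consecutive integers.
Rank 3 → value 12.5.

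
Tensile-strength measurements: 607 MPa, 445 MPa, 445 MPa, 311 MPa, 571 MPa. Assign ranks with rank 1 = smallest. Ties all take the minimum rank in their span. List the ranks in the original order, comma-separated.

5, 2, 2, 1, 4

Sorted (ascending): 311, 445, 445, 571, 607
The 2 values of 445 occupy positions 2–3 → each gets rank 2.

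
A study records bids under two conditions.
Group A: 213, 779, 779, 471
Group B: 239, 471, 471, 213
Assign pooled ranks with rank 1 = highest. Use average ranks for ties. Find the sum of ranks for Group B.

Sorted (descending): 779, 779, 471, 471, 471, 239, 213, 213
The 2 values of 779 occupy positions 1–2 → average rank (1+2)/2 = 1.5.
The 3 values of 471 occupy positions 3–5 → average rank 4.
The 2 values of 213 occupy positions 7–8 → average rank (7+8)/2 = 7.5.
Group B values → pooled ranks: 239→6, 471→4, 471→4, 213→7.5
Rank sum = 6 + 4 + 4 + 7.5 = 21.5

21.5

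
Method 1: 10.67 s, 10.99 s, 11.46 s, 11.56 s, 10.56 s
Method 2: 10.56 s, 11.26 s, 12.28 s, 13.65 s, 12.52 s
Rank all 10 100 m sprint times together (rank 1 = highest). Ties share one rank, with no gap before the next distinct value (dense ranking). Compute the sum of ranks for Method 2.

21

Sorted (descending): 13.65, 12.52, 12.28, 11.56, 11.46, 11.26, 10.99, 10.67, 10.56, 10.56
The 2 values of 10.56 share dense rank 9.
Remaining distinct values take the next consecutive integers.
Method 2 values → pooled ranks: 10.56→9, 11.26→6, 12.28→3, 13.65→1, 12.52→2
Rank sum = 9 + 6 + 3 + 1 + 2 = 21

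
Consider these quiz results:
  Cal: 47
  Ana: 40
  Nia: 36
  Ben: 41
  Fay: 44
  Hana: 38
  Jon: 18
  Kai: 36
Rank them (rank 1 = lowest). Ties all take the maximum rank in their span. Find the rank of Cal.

8

Sorted (ascending): 18, 36, 36, 38, 40, 41, 44, 47
The 2 values of 36 occupy positions 2–3 → each gets rank 3.
Cal has value 47 → rank 8.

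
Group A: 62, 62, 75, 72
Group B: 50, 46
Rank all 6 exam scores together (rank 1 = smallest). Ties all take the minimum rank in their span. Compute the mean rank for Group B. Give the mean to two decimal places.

Sorted (ascending): 46, 50, 62, 62, 72, 75
The 2 values of 62 occupy positions 3–4 → each gets rank 3.
Group B values → pooled ranks: 50→2, 46→1
Mean rank = (2 + 1) / 2 = 1.50

1.50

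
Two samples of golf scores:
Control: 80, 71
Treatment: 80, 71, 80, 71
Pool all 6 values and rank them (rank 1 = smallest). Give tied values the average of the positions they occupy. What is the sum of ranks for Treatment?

Sorted (ascending): 71, 71, 71, 80, 80, 80
The 3 values of 71 occupy positions 1–3 → average rank 2.
The 3 values of 80 occupy positions 4–6 → average rank 5.
Treatment values → pooled ranks: 80→5, 71→2, 80→5, 71→2
Rank sum = 5 + 2 + 5 + 2 = 14

14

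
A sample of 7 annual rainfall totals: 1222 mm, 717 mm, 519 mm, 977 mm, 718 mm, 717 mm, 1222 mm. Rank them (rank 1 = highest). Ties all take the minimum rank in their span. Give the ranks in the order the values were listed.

1, 5, 7, 3, 4, 5, 1

Sorted (descending): 1222, 1222, 977, 718, 717, 717, 519
The 2 values of 1222 occupy positions 1–2 → each gets rank 1.
The 2 values of 717 occupy positions 5–6 → each gets rank 5.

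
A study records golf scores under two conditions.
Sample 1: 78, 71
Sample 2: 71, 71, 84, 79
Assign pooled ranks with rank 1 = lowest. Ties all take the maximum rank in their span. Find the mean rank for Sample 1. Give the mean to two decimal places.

3.50

Sorted (ascending): 71, 71, 71, 78, 79, 84
The 3 values of 71 occupy positions 1–3 → each gets rank 3.
Sample 1 values → pooled ranks: 78→4, 71→3
Mean rank = (4 + 3) / 2 = 3.50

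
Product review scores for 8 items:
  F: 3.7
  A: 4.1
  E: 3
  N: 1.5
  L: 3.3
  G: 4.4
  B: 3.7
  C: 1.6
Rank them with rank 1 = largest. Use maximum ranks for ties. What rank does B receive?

4

Sorted (descending): 4.4, 4.1, 3.7, 3.7, 3.3, 3, 1.6, 1.5
The 2 values of 3.7 occupy positions 3–4 → each gets rank 4.
B has value 3.7 → rank 4.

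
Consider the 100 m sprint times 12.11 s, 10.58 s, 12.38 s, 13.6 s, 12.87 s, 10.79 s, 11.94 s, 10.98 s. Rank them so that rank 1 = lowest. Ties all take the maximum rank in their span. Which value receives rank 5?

12.11

Sorted (ascending): 10.58, 10.79, 10.98, 11.94, 12.11, 12.38, 12.87, 13.6
No ties — each value takes its position as its rank.
Rank 5 → value 12.11.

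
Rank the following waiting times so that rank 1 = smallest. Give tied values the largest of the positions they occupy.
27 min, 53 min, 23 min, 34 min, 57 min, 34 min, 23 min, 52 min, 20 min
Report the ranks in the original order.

4, 8, 3, 6, 9, 6, 3, 7, 1

Sorted (ascending): 20, 23, 23, 27, 34, 34, 52, 53, 57
The 2 values of 23 occupy positions 2–3 → each gets rank 3.
The 2 values of 34 occupy positions 5–6 → each gets rank 6.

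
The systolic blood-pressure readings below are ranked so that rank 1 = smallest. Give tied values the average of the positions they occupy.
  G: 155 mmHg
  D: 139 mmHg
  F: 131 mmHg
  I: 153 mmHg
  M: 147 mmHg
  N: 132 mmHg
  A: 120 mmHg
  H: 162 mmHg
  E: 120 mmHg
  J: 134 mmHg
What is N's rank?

4

Sorted (ascending): 120, 120, 131, 132, 134, 139, 147, 153, 155, 162
The 2 values of 120 occupy positions 1–2 → average rank (1+2)/2 = 1.5.
N has value 132 mmHg → rank 4.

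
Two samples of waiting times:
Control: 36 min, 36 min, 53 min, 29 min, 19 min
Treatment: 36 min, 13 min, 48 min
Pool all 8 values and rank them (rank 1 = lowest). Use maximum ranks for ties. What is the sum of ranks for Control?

Sorted (ascending): 13, 19, 29, 36, 36, 36, 48, 53
The 3 values of 36 occupy positions 4–6 → each gets rank 6.
Control values → pooled ranks: 36→6, 36→6, 53→8, 29→3, 19→2
Rank sum = 6 + 6 + 8 + 3 + 2 = 25

25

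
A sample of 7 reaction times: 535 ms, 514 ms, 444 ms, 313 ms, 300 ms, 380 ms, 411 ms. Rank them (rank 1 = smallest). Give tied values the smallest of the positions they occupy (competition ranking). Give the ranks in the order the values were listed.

Sorted (ascending): 300, 313, 380, 411, 444, 514, 535
No ties — each value takes its position as its rank.

7, 6, 5, 2, 1, 3, 4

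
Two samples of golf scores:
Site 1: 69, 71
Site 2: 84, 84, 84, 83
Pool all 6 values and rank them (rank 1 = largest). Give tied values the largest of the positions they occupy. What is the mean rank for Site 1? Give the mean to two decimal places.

Sorted (descending): 84, 84, 84, 83, 71, 69
The 3 values of 84 occupy positions 1–3 → each gets rank 3.
Site 1 values → pooled ranks: 69→6, 71→5
Mean rank = (6 + 5) / 2 = 5.50

5.50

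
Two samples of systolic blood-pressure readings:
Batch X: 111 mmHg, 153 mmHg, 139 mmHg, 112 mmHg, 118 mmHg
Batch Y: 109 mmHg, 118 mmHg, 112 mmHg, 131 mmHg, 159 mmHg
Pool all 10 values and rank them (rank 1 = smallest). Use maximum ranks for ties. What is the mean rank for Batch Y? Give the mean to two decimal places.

5.60

Sorted (ascending): 109, 111, 112, 112, 118, 118, 131, 139, 153, 159
The 2 values of 112 occupy positions 3–4 → each gets rank 4.
The 2 values of 118 occupy positions 5–6 → each gets rank 6.
Batch Y values → pooled ranks: 109→1, 118→6, 112→4, 131→7, 159→10
Mean rank = (1 + 6 + 4 + 7 + 10) / 5 = 5.60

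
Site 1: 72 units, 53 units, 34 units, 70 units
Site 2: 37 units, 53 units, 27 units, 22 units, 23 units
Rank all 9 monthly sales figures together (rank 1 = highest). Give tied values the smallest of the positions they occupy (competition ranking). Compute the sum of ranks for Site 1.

Sorted (descending): 72, 70, 53, 53, 37, 34, 27, 23, 22
The 2 values of 53 occupy positions 3–4 → each gets rank 3.
Site 1 values → pooled ranks: 72→1, 53→3, 34→6, 70→2
Rank sum = 1 + 3 + 6 + 2 = 12

12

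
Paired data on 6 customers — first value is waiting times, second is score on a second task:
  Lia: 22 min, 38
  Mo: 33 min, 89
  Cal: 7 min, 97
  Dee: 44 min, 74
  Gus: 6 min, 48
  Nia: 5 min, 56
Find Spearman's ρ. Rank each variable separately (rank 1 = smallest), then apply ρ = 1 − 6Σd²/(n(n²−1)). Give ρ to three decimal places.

0.257

Ranks of variable 1: 4, 5, 3, 6, 2, 1
Ranks of variable 2: 1, 5, 6, 4, 2, 3
d = r₁ − r₂: 3, 0, -3, 2, 0, -2
d²: 9, 0, 9, 4, 0, 4; Σd² = 26
ρ = 1 − 6·26/(6·35) = 1 − 156/210 = 0.257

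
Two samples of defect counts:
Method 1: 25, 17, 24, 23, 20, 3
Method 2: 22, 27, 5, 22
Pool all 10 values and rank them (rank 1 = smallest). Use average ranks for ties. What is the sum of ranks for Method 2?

Sorted (ascending): 3, 5, 17, 20, 22, 22, 23, 24, 25, 27
The 2 values of 22 occupy positions 5–6 → average rank (5+6)/2 = 5.5.
Method 2 values → pooled ranks: 22→5.5, 27→10, 5→2, 22→5.5
Rank sum = 5.5 + 10 + 2 + 5.5 = 23

23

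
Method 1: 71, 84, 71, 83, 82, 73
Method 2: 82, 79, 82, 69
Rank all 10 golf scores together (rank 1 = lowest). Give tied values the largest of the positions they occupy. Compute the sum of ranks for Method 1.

Sorted (ascending): 69, 71, 71, 73, 79, 82, 82, 82, 83, 84
The 2 values of 71 occupy positions 2–3 → each gets rank 3.
The 3 values of 82 occupy positions 6–8 → each gets rank 8.
Method 1 values → pooled ranks: 71→3, 84→10, 71→3, 83→9, 82→8, 73→4
Rank sum = 3 + 10 + 3 + 9 + 8 + 4 = 37

37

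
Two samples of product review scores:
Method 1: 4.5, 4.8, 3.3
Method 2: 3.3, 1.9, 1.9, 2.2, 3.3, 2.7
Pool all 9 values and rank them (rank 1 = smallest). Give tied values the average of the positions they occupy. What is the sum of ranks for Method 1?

23

Sorted (ascending): 1.9, 1.9, 2.2, 2.7, 3.3, 3.3, 3.3, 4.5, 4.8
The 2 values of 1.9 occupy positions 1–2 → average rank (1+2)/2 = 1.5.
The 3 values of 3.3 occupy positions 5–7 → average rank 6.
Method 1 values → pooled ranks: 4.5→8, 4.8→9, 3.3→6
Rank sum = 8 + 9 + 6 = 23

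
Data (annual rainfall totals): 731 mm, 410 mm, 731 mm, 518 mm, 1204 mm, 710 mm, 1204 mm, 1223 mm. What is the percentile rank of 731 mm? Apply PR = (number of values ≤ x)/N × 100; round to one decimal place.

62.5

N = 8.
Strictly below 731: 3. Equal to 731: 2.
PR = 5/8 × 100 = 62.5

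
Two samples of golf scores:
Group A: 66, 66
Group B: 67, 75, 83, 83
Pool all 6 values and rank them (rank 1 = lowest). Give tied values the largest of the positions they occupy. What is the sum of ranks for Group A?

4

Sorted (ascending): 66, 66, 67, 75, 83, 83
The 2 values of 66 occupy positions 1–2 → each gets rank 2.
The 2 values of 83 occupy positions 5–6 → each gets rank 6.
Group A values → pooled ranks: 66→2, 66→2
Rank sum = 2 + 2 = 4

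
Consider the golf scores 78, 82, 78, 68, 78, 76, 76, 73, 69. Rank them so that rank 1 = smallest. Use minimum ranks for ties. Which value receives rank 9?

82

Sorted (ascending): 68, 69, 73, 76, 76, 78, 78, 78, 82
The 2 values of 76 occupy positions 4–5 → each gets rank 4.
The 3 values of 78 occupy positions 6–8 → each gets rank 6.
Rank 9 → value 82.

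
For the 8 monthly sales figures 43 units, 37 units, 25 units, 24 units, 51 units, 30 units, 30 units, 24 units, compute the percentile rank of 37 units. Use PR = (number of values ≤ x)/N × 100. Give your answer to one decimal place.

N = 8.
Strictly below 37: 5. Equal to 37: 1.
PR = 6/8 × 100 = 75.0

75.0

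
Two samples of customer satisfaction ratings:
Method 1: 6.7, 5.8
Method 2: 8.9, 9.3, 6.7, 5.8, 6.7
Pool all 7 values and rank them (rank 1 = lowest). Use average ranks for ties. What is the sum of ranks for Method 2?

22.5

Sorted (ascending): 5.8, 5.8, 6.7, 6.7, 6.7, 8.9, 9.3
The 2 values of 5.8 occupy positions 1–2 → average rank (1+2)/2 = 1.5.
The 3 values of 6.7 occupy positions 3–5 → average rank 4.
Method 2 values → pooled ranks: 8.9→6, 9.3→7, 6.7→4, 5.8→1.5, 6.7→4
Rank sum = 6 + 7 + 4 + 1.5 + 4 = 22.5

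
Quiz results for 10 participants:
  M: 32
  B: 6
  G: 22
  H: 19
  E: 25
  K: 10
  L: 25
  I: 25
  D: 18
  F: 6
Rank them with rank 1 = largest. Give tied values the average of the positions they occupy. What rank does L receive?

Sorted (descending): 32, 25, 25, 25, 22, 19, 18, 10, 6, 6
The 3 values of 25 occupy positions 2–4 → average rank 3.
The 2 values of 6 occupy positions 9–10 → average rank (9+10)/2 = 9.5.
L has value 25 → rank 3.

3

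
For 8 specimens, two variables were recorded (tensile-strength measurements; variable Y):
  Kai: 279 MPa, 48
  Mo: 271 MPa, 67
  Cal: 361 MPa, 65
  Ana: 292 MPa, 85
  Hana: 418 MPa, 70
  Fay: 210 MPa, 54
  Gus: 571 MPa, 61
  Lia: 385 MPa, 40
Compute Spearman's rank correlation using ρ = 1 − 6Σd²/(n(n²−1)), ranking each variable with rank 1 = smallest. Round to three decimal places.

Ranks of variable 1: 3, 2, 5, 4, 7, 1, 8, 6
Ranks of variable 2: 2, 6, 5, 8, 7, 3, 4, 1
d = r₁ − r₂: 1, -4, 0, -4, 0, -2, 4, 5
d²: 1, 16, 0, 16, 0, 4, 16, 25; Σd² = 78
ρ = 1 − 6·78/(8·63) = 1 − 468/504 = 0.071

0.071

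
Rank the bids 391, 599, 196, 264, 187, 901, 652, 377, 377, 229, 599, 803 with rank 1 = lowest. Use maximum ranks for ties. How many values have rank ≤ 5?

Sorted (ascending): 187, 196, 229, 264, 377, 377, 391, 599, 599, 652, 803, 901
The 2 values of 377 occupy positions 5–6 → each gets rank 6.
The 2 values of 599 occupy positions 8–9 → each gets rank 9.
Ranks ≤ 5: {1, 2, 3, 4} → 4 values.

4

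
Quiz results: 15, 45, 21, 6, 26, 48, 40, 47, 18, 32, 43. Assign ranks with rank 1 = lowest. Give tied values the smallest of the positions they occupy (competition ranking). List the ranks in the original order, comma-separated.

2, 9, 4, 1, 5, 11, 7, 10, 3, 6, 8

Sorted (ascending): 6, 15, 18, 21, 26, 32, 40, 43, 45, 47, 48
No ties — each value takes its position as its rank.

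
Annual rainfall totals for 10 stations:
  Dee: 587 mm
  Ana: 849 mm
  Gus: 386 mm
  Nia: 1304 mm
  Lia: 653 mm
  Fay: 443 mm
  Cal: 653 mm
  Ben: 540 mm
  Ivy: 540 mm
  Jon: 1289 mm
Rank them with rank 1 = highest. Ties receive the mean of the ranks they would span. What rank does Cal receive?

4.5

Sorted (descending): 1304, 1289, 849, 653, 653, 587, 540, 540, 443, 386
The 2 values of 653 occupy positions 4–5 → average rank (4+5)/2 = 4.5.
The 2 values of 540 occupy positions 7–8 → average rank (7+8)/2 = 7.5.
Cal has value 653 mm → rank 4.5.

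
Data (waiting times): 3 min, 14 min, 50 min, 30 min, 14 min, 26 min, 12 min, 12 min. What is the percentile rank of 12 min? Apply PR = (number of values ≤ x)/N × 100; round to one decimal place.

37.5

N = 8.
Strictly below 12: 1. Equal to 12: 2.
PR = 3/8 × 100 = 37.5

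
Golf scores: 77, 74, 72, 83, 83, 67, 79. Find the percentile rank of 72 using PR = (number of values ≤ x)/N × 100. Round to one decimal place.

N = 7.
Strictly below 72: 1. Equal to 72: 1.
PR = 2/7 × 100 = 28.6

28.6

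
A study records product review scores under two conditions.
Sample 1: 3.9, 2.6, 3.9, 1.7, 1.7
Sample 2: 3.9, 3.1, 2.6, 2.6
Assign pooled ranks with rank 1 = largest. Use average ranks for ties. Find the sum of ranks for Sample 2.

18

Sorted (descending): 3.9, 3.9, 3.9, 3.1, 2.6, 2.6, 2.6, 1.7, 1.7
The 3 values of 3.9 occupy positions 1–3 → average rank 2.
The 3 values of 2.6 occupy positions 5–7 → average rank 6.
The 2 values of 1.7 occupy positions 8–9 → average rank (8+9)/2 = 8.5.
Sample 2 values → pooled ranks: 3.9→2, 3.1→4, 2.6→6, 2.6→6
Rank sum = 2 + 4 + 6 + 6 = 18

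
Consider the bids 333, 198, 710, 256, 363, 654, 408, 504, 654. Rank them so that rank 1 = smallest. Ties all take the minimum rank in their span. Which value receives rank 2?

256

Sorted (ascending): 198, 256, 333, 363, 408, 504, 654, 654, 710
The 2 values of 654 occupy positions 7–8 → each gets rank 7.
Rank 2 → value 256.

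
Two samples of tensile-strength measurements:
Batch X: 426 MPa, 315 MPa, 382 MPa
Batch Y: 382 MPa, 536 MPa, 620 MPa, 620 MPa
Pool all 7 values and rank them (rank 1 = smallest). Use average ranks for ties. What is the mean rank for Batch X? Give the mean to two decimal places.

2.50

Sorted (ascending): 315, 382, 382, 426, 536, 620, 620
The 2 values of 382 occupy positions 2–3 → average rank (2+3)/2 = 2.5.
The 2 values of 620 occupy positions 6–7 → average rank (6+7)/2 = 6.5.
Batch X values → pooled ranks: 426→4, 315→1, 382→2.5
Mean rank = (4 + 1 + 2.5) / 3 = 2.50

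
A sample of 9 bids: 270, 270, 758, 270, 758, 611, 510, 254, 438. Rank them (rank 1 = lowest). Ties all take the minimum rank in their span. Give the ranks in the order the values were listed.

2, 2, 8, 2, 8, 7, 6, 1, 5

Sorted (ascending): 254, 270, 270, 270, 438, 510, 611, 758, 758
The 3 values of 270 occupy positions 2–4 → each gets rank 2.
The 2 values of 758 occupy positions 8–9 → each gets rank 8.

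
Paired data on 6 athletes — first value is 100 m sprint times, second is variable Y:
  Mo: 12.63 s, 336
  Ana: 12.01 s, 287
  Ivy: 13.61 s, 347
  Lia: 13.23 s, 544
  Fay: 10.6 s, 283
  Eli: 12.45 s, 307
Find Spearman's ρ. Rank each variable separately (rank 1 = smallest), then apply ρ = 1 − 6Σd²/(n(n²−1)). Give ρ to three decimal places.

Ranks of variable 1: 4, 2, 6, 5, 1, 3
Ranks of variable 2: 4, 2, 5, 6, 1, 3
d = r₁ − r₂: 0, 0, 1, -1, 0, 0
d²: 0, 0, 1, 1, 0, 0; Σd² = 2
ρ = 1 − 6·2/(6·35) = 1 − 12/210 = 0.943

0.943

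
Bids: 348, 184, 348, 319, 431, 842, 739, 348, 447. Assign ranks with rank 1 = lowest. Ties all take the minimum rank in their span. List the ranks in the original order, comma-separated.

Sorted (ascending): 184, 319, 348, 348, 348, 431, 447, 739, 842
The 3 values of 348 occupy positions 3–5 → each gets rank 3.

3, 1, 3, 2, 6, 9, 8, 3, 7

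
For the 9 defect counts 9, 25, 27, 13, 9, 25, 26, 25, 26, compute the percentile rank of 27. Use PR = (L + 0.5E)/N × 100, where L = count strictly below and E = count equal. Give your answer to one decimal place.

94.4

N = 9.
Strictly below 27: 8. Equal to 27: 1.
PR = (8 + 0.5·1)/9 × 100 = 94.4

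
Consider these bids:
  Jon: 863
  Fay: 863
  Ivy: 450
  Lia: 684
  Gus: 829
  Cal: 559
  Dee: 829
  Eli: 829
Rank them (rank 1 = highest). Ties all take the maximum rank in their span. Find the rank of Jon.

2

Sorted (descending): 863, 863, 829, 829, 829, 684, 559, 450
The 2 values of 863 occupy positions 1–2 → each gets rank 2.
The 3 values of 829 occupy positions 3–5 → each gets rank 5.
Jon has value 863 → rank 2.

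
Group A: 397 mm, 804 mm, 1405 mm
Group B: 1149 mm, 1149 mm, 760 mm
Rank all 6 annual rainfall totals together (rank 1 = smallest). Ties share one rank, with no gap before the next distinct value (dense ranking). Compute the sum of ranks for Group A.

Sorted (ascending): 397, 760, 804, 1149, 1149, 1405
The 2 values of 1149 share dense rank 4.
Remaining distinct values take the next consecutive integers.
Group A values → pooled ranks: 397→1, 804→3, 1405→5
Rank sum = 1 + 3 + 5 = 9

9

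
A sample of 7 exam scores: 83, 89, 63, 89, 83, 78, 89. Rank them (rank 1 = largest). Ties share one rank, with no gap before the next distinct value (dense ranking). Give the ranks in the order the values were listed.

Sorted (descending): 89, 89, 89, 83, 83, 78, 63
The 3 values of 89 share dense rank 1.
The 2 values of 83 share dense rank 2.
Remaining distinct values take the next consecutive integers.

2, 1, 4, 1, 2, 3, 1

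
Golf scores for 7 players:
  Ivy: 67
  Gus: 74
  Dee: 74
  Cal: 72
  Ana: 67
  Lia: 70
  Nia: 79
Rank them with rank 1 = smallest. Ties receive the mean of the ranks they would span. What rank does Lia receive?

3

Sorted (ascending): 67, 67, 70, 72, 74, 74, 79
The 2 values of 67 occupy positions 1–2 → average rank (1+2)/2 = 1.5.
The 2 values of 74 occupy positions 5–6 → average rank (5+6)/2 = 5.5.
Lia has value 70 → rank 3.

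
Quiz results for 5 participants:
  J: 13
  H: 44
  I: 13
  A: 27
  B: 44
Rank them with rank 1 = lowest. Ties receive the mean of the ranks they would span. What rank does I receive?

Sorted (ascending): 13, 13, 27, 44, 44
The 2 values of 13 occupy positions 1–2 → average rank (1+2)/2 = 1.5.
The 2 values of 44 occupy positions 4–5 → average rank (4+5)/2 = 4.5.
I has value 13 → rank 1.5.

1.5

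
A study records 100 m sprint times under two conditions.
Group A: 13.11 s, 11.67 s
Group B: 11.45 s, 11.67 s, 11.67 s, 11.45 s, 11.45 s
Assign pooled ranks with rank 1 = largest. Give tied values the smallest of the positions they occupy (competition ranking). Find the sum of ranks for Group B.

19

Sorted (descending): 13.11, 11.67, 11.67, 11.67, 11.45, 11.45, 11.45
The 3 values of 11.67 occupy positions 2–4 → each gets rank 2.
The 3 values of 11.45 occupy positions 5–7 → each gets rank 5.
Group B values → pooled ranks: 11.45→5, 11.67→2, 11.67→2, 11.45→5, 11.45→5
Rank sum = 5 + 2 + 2 + 5 + 5 = 19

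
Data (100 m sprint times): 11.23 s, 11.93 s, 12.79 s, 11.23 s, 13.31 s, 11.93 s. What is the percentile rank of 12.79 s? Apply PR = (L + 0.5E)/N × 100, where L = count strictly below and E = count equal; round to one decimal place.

75.0

N = 6.
Strictly below 12.79: 4. Equal to 12.79: 1.
PR = (4 + 0.5·1)/6 × 100 = 75.0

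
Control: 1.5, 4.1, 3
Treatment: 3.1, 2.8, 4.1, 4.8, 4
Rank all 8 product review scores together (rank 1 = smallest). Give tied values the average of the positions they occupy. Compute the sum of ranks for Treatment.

25.5

Sorted (ascending): 1.5, 2.8, 3, 3.1, 4, 4.1, 4.1, 4.8
The 2 values of 4.1 occupy positions 6–7 → average rank (6+7)/2 = 6.5.
Treatment values → pooled ranks: 3.1→4, 2.8→2, 4.1→6.5, 4.8→8, 4→5
Rank sum = 4 + 2 + 6.5 + 8 + 5 = 25.5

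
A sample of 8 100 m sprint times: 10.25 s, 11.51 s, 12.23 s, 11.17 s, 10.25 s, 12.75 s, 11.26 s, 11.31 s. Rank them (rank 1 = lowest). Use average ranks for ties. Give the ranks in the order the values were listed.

1.5, 6, 7, 3, 1.5, 8, 4, 5

Sorted (ascending): 10.25, 10.25, 11.17, 11.26, 11.31, 11.51, 12.23, 12.75
The 2 values of 10.25 occupy positions 1–2 → average rank (1+2)/2 = 1.5.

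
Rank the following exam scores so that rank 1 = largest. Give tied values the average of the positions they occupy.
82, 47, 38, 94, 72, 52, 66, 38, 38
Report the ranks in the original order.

Sorted (descending): 94, 82, 72, 66, 52, 47, 38, 38, 38
The 3 values of 38 occupy positions 7–9 → average rank 8.

2, 6, 8, 1, 3, 5, 4, 8, 8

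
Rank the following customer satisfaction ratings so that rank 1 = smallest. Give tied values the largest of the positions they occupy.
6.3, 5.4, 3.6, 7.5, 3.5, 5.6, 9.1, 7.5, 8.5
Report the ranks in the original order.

Sorted (ascending): 3.5, 3.6, 5.4, 5.6, 6.3, 7.5, 7.5, 8.5, 9.1
The 2 values of 7.5 occupy positions 6–7 → each gets rank 7.

5, 3, 2, 7, 1, 4, 9, 7, 8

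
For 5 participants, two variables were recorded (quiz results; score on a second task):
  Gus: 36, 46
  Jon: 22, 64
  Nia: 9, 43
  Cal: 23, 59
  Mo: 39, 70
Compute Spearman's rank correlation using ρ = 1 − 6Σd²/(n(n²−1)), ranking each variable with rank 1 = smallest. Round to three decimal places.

Ranks of variable 1: 4, 2, 1, 3, 5
Ranks of variable 2: 2, 4, 1, 3, 5
d = r₁ − r₂: 2, -2, 0, 0, 0
d²: 4, 4, 0, 0, 0; Σd² = 8
ρ = 1 − 6·8/(5·24) = 1 − 48/120 = 0.600

0.600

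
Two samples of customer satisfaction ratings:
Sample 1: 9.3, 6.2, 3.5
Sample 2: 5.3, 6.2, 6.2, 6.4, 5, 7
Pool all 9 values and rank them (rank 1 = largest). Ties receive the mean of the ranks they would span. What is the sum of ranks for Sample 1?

15

Sorted (descending): 9.3, 7, 6.4, 6.2, 6.2, 6.2, 5.3, 5, 3.5
The 3 values of 6.2 occupy positions 4–6 → average rank 5.
Sample 1 values → pooled ranks: 9.3→1, 6.2→5, 3.5→9
Rank sum = 1 + 5 + 9 = 15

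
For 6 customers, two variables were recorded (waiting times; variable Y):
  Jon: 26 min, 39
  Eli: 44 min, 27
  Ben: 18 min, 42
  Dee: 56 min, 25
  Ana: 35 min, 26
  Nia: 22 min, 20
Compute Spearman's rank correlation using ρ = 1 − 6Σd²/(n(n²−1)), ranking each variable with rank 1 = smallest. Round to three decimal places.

Ranks of variable 1: 3, 5, 1, 6, 4, 2
Ranks of variable 2: 5, 4, 6, 2, 3, 1
d = r₁ − r₂: -2, 1, -5, 4, 1, 1
d²: 4, 1, 25, 16, 1, 1; Σd² = 48
ρ = 1 − 6·48/(6·35) = 1 − 288/210 = -0.371

-0.371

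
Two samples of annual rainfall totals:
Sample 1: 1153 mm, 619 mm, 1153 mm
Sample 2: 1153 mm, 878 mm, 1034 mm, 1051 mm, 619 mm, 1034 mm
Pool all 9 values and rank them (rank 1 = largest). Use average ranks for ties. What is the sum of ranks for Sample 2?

32.5

Sorted (descending): 1153, 1153, 1153, 1051, 1034, 1034, 878, 619, 619
The 3 values of 1153 occupy positions 1–3 → average rank 2.
The 2 values of 1034 occupy positions 5–6 → average rank (5+6)/2 = 5.5.
The 2 values of 619 occupy positions 8–9 → average rank (8+9)/2 = 8.5.
Sample 2 values → pooled ranks: 1153→2, 878→7, 1034→5.5, 1051→4, 619→8.5, 1034→5.5
Rank sum = 2 + 7 + 5.5 + 4 + 8.5 + 5.5 = 32.5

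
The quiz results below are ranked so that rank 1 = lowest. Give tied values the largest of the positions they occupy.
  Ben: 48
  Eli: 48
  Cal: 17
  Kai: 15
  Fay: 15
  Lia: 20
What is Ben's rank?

Sorted (ascending): 15, 15, 17, 20, 48, 48
The 2 values of 15 occupy positions 1–2 → each gets rank 2.
The 2 values of 48 occupy positions 5–6 → each gets rank 6.
Ben has value 48 → rank 6.

6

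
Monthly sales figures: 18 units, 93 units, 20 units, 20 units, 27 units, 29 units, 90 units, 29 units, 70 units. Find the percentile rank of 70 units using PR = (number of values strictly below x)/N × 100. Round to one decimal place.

N = 9.
Strictly below 70: 6. Equal to 70: 1.
PR = 6/9 × 100 = 66.7

66.7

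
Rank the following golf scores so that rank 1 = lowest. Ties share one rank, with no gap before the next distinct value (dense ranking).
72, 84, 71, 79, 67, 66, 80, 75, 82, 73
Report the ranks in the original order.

Sorted (ascending): 66, 67, 71, 72, 73, 75, 79, 80, 82, 84
No ties — each value takes its position as its rank.

4, 10, 3, 7, 2, 1, 8, 6, 9, 5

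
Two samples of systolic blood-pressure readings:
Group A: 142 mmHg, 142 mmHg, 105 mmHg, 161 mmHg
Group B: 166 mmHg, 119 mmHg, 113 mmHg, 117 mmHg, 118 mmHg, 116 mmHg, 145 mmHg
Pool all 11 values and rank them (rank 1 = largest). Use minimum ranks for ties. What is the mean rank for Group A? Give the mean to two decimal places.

5.25

Sorted (descending): 166, 161, 145, 142, 142, 119, 118, 117, 116, 113, 105
The 2 values of 142 occupy positions 4–5 → each gets rank 4.
Group A values → pooled ranks: 142→4, 142→4, 105→11, 161→2
Mean rank = (4 + 4 + 11 + 2) / 4 = 5.25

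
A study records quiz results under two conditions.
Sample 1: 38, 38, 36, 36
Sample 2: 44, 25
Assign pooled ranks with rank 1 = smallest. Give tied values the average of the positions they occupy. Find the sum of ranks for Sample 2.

Sorted (ascending): 25, 36, 36, 38, 38, 44
The 2 values of 36 occupy positions 2–3 → average rank (2+3)/2 = 2.5.
The 2 values of 38 occupy positions 4–5 → average rank (4+5)/2 = 4.5.
Sample 2 values → pooled ranks: 44→6, 25→1
Rank sum = 6 + 1 = 7

7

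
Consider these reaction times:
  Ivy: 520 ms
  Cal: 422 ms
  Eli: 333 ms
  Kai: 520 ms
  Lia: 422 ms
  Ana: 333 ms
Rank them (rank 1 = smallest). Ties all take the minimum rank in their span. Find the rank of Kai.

5

Sorted (ascending): 333, 333, 422, 422, 520, 520
The 2 values of 333 occupy positions 1–2 → each gets rank 1.
The 2 values of 422 occupy positions 3–4 → each gets rank 3.
The 2 values of 520 occupy positions 5–6 → each gets rank 5.
Kai has value 520 ms → rank 5.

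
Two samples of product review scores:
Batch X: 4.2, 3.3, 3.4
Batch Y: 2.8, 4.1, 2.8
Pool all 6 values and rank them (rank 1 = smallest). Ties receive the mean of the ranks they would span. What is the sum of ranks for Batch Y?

8

Sorted (ascending): 2.8, 2.8, 3.3, 3.4, 4.1, 4.2
The 2 values of 2.8 occupy positions 1–2 → average rank (1+2)/2 = 1.5.
Batch Y values → pooled ranks: 2.8→1.5, 4.1→5, 2.8→1.5
Rank sum = 1.5 + 5 + 1.5 = 8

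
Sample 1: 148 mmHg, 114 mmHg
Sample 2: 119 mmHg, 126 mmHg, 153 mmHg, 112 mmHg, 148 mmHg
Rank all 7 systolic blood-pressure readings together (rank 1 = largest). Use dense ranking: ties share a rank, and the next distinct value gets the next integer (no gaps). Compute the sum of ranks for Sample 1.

Sorted (descending): 153, 148, 148, 126, 119, 114, 112
The 2 values of 148 share dense rank 2.
Remaining distinct values take the next consecutive integers.
Sample 1 values → pooled ranks: 148→2, 114→5
Rank sum = 2 + 5 = 7

7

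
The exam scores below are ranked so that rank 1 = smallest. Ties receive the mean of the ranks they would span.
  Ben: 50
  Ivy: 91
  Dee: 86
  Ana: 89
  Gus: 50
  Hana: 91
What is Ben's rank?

1.5

Sorted (ascending): 50, 50, 86, 89, 91, 91
The 2 values of 50 occupy positions 1–2 → average rank (1+2)/2 = 1.5.
The 2 values of 91 occupy positions 5–6 → average rank (5+6)/2 = 5.5.
Ben has value 50 → rank 1.5.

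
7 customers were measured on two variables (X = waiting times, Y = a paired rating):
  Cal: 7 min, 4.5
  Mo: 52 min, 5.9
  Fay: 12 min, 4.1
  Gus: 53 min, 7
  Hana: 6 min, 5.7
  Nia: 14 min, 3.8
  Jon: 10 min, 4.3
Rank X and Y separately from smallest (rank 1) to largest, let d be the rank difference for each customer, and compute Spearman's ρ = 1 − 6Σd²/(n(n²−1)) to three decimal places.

Ranks of variable 1: 2, 6, 4, 7, 1, 5, 3
Ranks of variable 2: 4, 6, 2, 7, 5, 1, 3
d = r₁ − r₂: -2, 0, 2, 0, -4, 4, 0
d²: 4, 0, 4, 0, 16, 16, 0; Σd² = 40
ρ = 1 − 6·40/(7·48) = 1 − 240/336 = 0.286

0.286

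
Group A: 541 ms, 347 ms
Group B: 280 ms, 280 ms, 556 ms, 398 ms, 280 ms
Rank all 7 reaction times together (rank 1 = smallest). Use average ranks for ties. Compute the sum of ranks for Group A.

Sorted (ascending): 280, 280, 280, 347, 398, 541, 556
The 3 values of 280 occupy positions 1–3 → average rank 2.
Group A values → pooled ranks: 541→6, 347→4
Rank sum = 6 + 4 = 10

10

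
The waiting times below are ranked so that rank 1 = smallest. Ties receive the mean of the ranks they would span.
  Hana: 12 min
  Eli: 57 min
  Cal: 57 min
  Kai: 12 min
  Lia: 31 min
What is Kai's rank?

Sorted (ascending): 12, 12, 31, 57, 57
The 2 values of 12 occupy positions 1–2 → average rank (1+2)/2 = 1.5.
The 2 values of 57 occupy positions 4–5 → average rank (4+5)/2 = 4.5.
Kai has value 12 min → rank 1.5.

1.5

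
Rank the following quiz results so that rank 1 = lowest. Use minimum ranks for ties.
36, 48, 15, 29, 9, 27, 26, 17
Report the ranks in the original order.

7, 8, 2, 6, 1, 5, 4, 3

Sorted (ascending): 9, 15, 17, 26, 27, 29, 36, 48
No ties — each value takes its position as its rank.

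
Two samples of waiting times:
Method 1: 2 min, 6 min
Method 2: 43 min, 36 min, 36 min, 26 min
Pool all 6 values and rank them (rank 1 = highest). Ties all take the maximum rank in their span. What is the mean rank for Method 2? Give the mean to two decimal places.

Sorted (descending): 43, 36, 36, 26, 6, 2
The 2 values of 36 occupy positions 2–3 → each gets rank 3.
Method 2 values → pooled ranks: 43→1, 36→3, 36→3, 26→4
Mean rank = (1 + 3 + 3 + 4) / 4 = 2.75

2.75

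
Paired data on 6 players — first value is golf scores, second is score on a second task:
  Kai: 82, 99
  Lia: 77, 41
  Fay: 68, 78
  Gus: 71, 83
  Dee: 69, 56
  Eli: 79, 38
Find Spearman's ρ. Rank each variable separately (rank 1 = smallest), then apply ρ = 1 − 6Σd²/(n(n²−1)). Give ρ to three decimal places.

Ranks of variable 1: 6, 4, 1, 3, 2, 5
Ranks of variable 2: 6, 2, 4, 5, 3, 1
d = r₁ − r₂: 0, 2, -3, -2, -1, 4
d²: 0, 4, 9, 4, 1, 16; Σd² = 34
ρ = 1 − 6·34/(6·35) = 1 − 204/210 = 0.029

0.029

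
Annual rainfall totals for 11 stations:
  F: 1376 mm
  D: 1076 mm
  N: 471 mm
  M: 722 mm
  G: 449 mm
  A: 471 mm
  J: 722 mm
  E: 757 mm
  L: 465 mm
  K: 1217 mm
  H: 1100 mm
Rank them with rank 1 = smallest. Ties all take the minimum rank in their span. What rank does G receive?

1

Sorted (ascending): 449, 465, 471, 471, 722, 722, 757, 1076, 1100, 1217, 1376
The 2 values of 471 occupy positions 3–4 → each gets rank 3.
The 2 values of 722 occupy positions 5–6 → each gets rank 5.
G has value 449 mm → rank 1.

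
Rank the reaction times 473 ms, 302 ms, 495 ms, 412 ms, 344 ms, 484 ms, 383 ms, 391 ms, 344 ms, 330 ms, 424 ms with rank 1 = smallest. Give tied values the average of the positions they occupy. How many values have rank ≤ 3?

Sorted (ascending): 302, 330, 344, 344, 383, 391, 412, 424, 473, 484, 495
The 2 values of 344 occupy positions 3–4 → average rank (3+4)/2 = 3.5.
Ranks ≤ 3: {1, 2} → 2 values.

2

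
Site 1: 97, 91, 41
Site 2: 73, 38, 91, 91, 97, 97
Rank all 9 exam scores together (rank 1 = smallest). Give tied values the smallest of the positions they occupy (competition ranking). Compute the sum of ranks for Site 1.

Sorted (ascending): 38, 41, 73, 91, 91, 91, 97, 97, 97
The 3 values of 91 occupy positions 4–6 → each gets rank 4.
The 3 values of 97 occupy positions 7–9 → each gets rank 7.
Site 1 values → pooled ranks: 97→7, 91→4, 41→2
Rank sum = 7 + 4 + 2 = 13

13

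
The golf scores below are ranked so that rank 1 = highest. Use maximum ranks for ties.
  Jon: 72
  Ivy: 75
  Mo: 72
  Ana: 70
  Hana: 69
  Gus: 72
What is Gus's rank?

Sorted (descending): 75, 72, 72, 72, 70, 69
The 3 values of 72 occupy positions 2–4 → each gets rank 4.
Gus has value 72 → rank 4.

4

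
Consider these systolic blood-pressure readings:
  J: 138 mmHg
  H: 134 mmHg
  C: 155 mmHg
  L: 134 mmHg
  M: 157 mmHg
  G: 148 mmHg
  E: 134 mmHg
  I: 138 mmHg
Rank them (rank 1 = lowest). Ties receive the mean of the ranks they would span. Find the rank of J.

Sorted (ascending): 134, 134, 134, 138, 138, 148, 155, 157
The 3 values of 134 occupy positions 1–3 → average rank 2.
The 2 values of 138 occupy positions 4–5 → average rank (4+5)/2 = 4.5.
J has value 138 mmHg → rank 4.5.

4.5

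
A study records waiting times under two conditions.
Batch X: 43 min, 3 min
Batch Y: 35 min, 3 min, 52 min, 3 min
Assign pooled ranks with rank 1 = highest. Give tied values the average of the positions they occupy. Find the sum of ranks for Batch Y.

14

Sorted (descending): 52, 43, 35, 3, 3, 3
The 3 values of 3 occupy positions 4–6 → average rank 5.
Batch Y values → pooled ranks: 35→3, 3→5, 52→1, 3→5
Rank sum = 3 + 5 + 1 + 5 = 14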